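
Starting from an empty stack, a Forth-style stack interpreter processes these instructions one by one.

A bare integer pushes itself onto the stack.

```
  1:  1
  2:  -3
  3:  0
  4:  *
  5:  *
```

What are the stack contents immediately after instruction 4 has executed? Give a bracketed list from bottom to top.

[1, 0]

1   1
-3  1 -3
0   1 -3 0
*   1 0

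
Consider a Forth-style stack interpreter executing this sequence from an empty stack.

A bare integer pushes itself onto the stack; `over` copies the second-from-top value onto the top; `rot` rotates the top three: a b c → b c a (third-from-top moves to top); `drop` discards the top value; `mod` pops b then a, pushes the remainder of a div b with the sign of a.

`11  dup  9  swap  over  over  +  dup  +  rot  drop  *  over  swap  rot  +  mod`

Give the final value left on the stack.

11    [11]
dup   [11, 11]
9     [11, 11, 9]
swap  [11, 9, 11]
over  [11, 9, 11, 9]
over  [11, 9, 11, 9, 11]
+     [11, 9, 11, 20]
dup   [11, 9, 11, 20, 20]
+     [11, 9, 11, 40]
rot   [11, 11, 40, 9]
drop  [11, 11, 40]
*     [11, 440]
over  [11, 440, 11]
swap  [11, 11, 440]
rot   [11, 440, 11]
+     [11, 451]
mod   [11]

11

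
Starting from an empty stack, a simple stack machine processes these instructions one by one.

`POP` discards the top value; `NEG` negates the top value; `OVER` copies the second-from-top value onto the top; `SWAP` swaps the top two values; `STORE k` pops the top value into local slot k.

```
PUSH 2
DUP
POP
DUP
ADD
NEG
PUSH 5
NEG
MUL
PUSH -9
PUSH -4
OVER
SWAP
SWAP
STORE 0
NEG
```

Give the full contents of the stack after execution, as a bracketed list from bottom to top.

[20, -9, 4]

PUSH 2   2
DUP      2 2
POP      2
DUP      2 2
ADD      4
NEG      -4
PUSH 5   -4 5
NEG      -4 -5
MUL      20
PUSH -9  20 -9
PUSH -4  20 -9 -4
OVER     20 -9 -4 -9
SWAP     20 -9 -9 -4
SWAP     20 -9 -4 -9
STORE 0  20 -9 -4
NEG      20 -9 4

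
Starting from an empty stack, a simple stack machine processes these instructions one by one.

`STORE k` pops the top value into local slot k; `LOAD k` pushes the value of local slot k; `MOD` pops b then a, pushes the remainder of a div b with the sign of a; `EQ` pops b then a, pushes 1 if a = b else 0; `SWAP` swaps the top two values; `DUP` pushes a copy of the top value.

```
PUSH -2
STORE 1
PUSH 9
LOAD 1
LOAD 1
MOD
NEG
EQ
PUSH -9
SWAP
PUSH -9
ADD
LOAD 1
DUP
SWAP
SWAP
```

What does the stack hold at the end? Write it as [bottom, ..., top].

PUSH -2 : -2
STORE 1 : (empty)
PUSH 9  : 9
LOAD 1  : 9 -2
LOAD 1  : 9 -2 -2
MOD     : 9 0
NEG     : 9 0
EQ      : 0
PUSH -9 : 0 -9
SWAP    : -9 0
PUSH -9 : -9 0 -9
ADD     : -9 -9
LOAD 1  : -9 -9 -2
DUP     : -9 -9 -2 -2
SWAP    : -9 -9 -2 -2
SWAP    : -9 -9 -2 -2

[-9, -9, -2, -2]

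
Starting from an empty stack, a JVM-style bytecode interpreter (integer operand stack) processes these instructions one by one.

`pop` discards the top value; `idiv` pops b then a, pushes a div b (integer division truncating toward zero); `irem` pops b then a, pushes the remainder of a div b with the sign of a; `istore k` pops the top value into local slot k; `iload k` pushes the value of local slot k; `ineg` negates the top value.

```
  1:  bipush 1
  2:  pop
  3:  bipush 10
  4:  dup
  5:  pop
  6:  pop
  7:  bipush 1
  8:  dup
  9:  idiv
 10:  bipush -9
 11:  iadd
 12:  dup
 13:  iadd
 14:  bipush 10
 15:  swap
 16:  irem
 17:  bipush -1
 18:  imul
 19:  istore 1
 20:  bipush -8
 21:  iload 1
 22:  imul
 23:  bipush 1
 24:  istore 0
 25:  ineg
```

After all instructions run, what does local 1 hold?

bipush 1  -> [1]
pop       -> []
bipush 10 -> [10]
dup       -> [10, 10]
pop       -> [10]
pop       -> []
bipush 1  -> [1]
dup       -> [1, 1]
idiv      -> [1]
bipush -9 -> [1, -9]
iadd      -> [-8]
dup       -> [-8, -8]
iadd      -> [-16]
bipush 10 -> [-16, 10]
swap      -> [10, -16]
irem      -> [10]
bipush -1 -> [10, -1]
imul      -> [-10]
istore 1  -> []
bipush -8 -> [-8]
iload 1   -> [-8, -10]
imul      -> [80]
bipush 1  -> [80, 1]
istore 0  -> [80]
ineg      -> [-80]

-10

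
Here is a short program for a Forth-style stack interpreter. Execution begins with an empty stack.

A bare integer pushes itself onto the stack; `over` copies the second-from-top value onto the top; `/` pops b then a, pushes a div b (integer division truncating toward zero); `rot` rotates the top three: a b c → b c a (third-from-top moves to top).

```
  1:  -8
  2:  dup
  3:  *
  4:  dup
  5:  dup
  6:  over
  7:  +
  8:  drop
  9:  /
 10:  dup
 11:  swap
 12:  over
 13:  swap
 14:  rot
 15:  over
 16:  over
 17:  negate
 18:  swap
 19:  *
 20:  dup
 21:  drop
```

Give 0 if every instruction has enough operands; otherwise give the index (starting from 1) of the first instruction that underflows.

0

-8     : -8
dup    : -8 -8
*      : 64
dup    : 64 64
dup    : 64 64 64
over   : 64 64 64 64
+      : 64 64 128
drop   : 64 64
/      : 1
dup    : 1 1
swap   : 1 1
over   : 1 1 1
swap   : 1 1 1
rot    : 1 1 1
over   : 1 1 1 1
over   : 1 1 1 1 1
negate : 1 1 1 1 -1
swap   : 1 1 1 -1 1
*      : 1 1 1 -1
dup    : 1 1 1 -1 -1
drop   : 1 1 1 -1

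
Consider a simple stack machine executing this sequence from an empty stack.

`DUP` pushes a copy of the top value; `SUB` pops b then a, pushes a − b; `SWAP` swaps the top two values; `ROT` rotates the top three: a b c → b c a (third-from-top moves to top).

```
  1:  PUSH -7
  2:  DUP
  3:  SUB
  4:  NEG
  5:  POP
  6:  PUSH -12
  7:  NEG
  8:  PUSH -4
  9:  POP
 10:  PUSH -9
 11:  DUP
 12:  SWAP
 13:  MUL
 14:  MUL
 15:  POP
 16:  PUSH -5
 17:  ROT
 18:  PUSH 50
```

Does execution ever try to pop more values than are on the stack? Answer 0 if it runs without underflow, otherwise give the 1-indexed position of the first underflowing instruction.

17

PUSH -7  → -7
DUP      → -7 -7
SUB      → 0
NEG      → 0
POP      → (empty)
PUSH -12 → -12
NEG      → 12
PUSH -4  → 12 -4
POP      → 12
PUSH -9  → 12 -9
DUP      → 12 -9 -9
SWAP     → 12 -9 -9
MUL      → 12 81
MUL      → 972
POP      → (empty)
PUSH -5  → -5
ROT  — needs 3 operands, stack has 1 → underflow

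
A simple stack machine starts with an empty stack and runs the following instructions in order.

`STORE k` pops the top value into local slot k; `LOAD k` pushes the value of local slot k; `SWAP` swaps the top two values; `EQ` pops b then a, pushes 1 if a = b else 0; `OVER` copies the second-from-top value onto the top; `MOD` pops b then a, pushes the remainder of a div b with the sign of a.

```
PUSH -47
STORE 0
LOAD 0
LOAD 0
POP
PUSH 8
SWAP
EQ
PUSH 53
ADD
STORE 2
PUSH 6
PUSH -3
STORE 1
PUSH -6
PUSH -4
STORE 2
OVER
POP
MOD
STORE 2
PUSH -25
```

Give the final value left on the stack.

-25

PUSH -47  [-47]
STORE 0   []
LOAD 0    [-47]
LOAD 0    [-47, -47]
POP       [-47]
PUSH 8    [-47, 8]
SWAP      [8, -47]
EQ        [0]
PUSH 53   [0, 53]
ADD       [53]
STORE 2   []
PUSH 6    [6]
PUSH -3   [6, -3]
STORE 1   [6]
PUSH -6   [6, -6]
PUSH -4   [6, -6, -4]
STORE 2   [6, -6]
OVER      [6, -6, 6]
POP       [6, -6]
MOD       [0]
STORE 2   []
PUSH -25  [-25]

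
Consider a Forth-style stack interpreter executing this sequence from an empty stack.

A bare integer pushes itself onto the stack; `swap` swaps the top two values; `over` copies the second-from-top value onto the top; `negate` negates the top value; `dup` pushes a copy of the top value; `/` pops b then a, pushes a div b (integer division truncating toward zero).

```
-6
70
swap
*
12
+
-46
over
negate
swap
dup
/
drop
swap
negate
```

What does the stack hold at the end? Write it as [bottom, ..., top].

-6     -> -6
70     -> -6 70
swap   -> 70 -6
*      -> -420
12     -> -420 12
+      -> -408
-46    -> -408 -46
over   -> -408 -46 -408
negate -> -408 -46 408
swap   -> -408 408 -46
dup    -> -408 408 -46 -46
/      -> -408 408 1
drop   -> -408 408
swap   -> 408 -408
negate -> 408 408

[408, 408]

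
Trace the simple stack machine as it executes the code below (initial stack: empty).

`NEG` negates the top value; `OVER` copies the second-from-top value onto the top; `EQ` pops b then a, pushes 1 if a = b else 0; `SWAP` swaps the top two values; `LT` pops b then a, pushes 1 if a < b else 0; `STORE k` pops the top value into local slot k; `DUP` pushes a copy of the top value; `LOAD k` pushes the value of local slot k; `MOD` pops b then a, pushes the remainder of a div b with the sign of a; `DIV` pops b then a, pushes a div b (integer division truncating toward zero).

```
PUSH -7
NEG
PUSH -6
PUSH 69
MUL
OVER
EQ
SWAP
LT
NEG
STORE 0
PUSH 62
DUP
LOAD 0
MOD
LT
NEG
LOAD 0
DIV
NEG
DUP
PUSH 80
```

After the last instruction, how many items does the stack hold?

PUSH -7 -> [-7]
NEG     -> [7]
PUSH -6 -> [7, -6]
PUSH 69 -> [7, -6, 69]
MUL     -> [7, -414]
OVER    -> [7, -414, 7]
EQ      -> [7, 0]
SWAP    -> [0, 7]
LT      -> [1]
NEG     -> [-1]
STORE 0 -> []
PUSH 62 -> [62]
DUP     -> [62, 62]
LOAD 0  -> [62, 62, -1]
MOD     -> [62, 0]
LT      -> [0]
NEG     -> [0]
LOAD 0  -> [0, -1]
DIV     -> [0]
NEG     -> [0]
DUP     -> [0, 0]
PUSH 80 -> [0, 0, 80]

3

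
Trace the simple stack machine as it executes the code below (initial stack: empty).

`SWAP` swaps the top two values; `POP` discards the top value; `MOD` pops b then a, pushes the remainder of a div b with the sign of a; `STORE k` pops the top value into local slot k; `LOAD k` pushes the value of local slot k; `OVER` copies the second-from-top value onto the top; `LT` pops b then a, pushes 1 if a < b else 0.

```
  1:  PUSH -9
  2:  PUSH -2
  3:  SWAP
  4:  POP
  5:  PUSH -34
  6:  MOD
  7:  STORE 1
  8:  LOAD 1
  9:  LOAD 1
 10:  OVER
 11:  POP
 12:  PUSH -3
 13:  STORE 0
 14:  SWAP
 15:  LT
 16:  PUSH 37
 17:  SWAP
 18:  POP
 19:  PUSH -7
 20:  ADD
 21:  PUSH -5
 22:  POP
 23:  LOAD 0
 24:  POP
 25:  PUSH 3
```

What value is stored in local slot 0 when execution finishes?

PUSH -9   -9
PUSH -2   -9 -2
SWAP      -2 -9
POP       -2
PUSH -34  -2 -34
MOD       -2
STORE 1   (empty)
LOAD 1    -2
LOAD 1    -2 -2
OVER      -2 -2 -2
POP       -2 -2
PUSH -3   -2 -2 -3
STORE 0   -2 -2
SWAP      -2 -2
LT        0
PUSH 37   0 37
SWAP      37 0
POP       37
PUSH -7   37 -7
ADD       30
PUSH -5   30 -5
POP       30
LOAD 0    30 -3
POP       30
PUSH 3    30 3

-3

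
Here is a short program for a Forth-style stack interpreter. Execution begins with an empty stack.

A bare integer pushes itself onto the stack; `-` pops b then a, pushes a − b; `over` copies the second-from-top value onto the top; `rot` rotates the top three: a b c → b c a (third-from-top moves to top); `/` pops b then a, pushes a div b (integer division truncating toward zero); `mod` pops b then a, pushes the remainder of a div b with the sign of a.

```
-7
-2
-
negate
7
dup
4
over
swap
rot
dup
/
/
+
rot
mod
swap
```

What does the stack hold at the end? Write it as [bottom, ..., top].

[1, 7]

-7     -> [-7]
-2     -> [-7, -2]
-      -> [-5]
negate -> [5]
7      -> [5, 7]
dup    -> [5, 7, 7]
4      -> [5, 7, 7, 4]
over   -> [5, 7, 7, 4, 7]
swap   -> [5, 7, 7, 7, 4]
rot    -> [5, 7, 7, 4, 7]
dup    -> [5, 7, 7, 4, 7, 7]
/      -> [5, 7, 7, 4, 1]
/      -> [5, 7, 7, 4]
+      -> [5, 7, 11]
rot    -> [7, 11, 5]
mod    -> [7, 1]
swap   -> [1, 7]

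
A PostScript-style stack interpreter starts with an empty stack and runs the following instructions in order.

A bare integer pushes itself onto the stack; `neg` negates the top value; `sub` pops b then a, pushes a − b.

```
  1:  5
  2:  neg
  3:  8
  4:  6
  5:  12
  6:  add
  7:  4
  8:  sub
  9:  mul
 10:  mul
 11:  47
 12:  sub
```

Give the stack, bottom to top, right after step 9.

[-5, 112]

5   → [5]
neg → [-5]
8   → [-5, 8]
6   → [-5, 8, 6]
12  → [-5, 8, 6, 12]
add → [-5, 8, 18]
4   → [-5, 8, 18, 4]
sub → [-5, 8, 14]
mul → [-5, 112]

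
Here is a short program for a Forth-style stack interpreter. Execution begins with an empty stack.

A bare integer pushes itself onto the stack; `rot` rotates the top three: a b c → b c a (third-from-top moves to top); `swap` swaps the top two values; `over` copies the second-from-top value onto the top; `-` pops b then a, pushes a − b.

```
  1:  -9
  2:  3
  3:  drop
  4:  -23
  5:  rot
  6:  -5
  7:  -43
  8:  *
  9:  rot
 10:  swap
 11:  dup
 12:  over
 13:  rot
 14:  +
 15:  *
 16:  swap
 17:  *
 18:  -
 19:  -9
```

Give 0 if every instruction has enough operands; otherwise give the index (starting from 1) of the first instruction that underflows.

-9   → -9
3    → -9 3
drop → -9
-23  → -9 -23
rot  — needs 3 operands, stack has 2 → underflow

5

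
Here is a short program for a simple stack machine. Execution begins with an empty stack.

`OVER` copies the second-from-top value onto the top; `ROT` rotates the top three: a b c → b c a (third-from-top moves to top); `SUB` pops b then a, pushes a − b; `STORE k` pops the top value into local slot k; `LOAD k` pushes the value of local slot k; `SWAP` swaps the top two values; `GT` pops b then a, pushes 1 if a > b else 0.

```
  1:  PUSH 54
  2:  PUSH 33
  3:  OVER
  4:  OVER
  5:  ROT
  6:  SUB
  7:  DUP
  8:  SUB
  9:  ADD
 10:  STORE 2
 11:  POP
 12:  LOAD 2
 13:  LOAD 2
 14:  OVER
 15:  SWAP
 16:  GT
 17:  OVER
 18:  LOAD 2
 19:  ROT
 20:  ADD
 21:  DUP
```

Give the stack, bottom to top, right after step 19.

PUSH 54  54
PUSH 33  54 33
OVER     54 33 54
OVER     54 33 54 33
ROT      54 54 33 33
SUB      54 54 0
DUP      54 54 0 0
SUB      54 54 0
ADD      54 54
STORE 2  54
POP      (empty)
LOAD 2   54
LOAD 2   54 54
OVER     54 54 54
SWAP     54 54 54
GT       54 0
OVER     54 0 54
LOAD 2   54 0 54 54
ROT      54 54 54 0

[54, 54, 54, 0]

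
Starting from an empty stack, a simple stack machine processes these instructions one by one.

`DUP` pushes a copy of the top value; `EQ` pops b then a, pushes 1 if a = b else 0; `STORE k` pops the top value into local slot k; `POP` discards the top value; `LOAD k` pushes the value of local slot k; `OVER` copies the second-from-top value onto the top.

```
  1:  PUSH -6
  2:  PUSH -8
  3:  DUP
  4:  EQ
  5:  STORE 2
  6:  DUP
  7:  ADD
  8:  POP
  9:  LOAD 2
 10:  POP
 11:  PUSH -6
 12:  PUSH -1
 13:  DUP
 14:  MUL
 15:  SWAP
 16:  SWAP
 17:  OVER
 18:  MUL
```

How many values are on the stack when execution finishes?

2

PUSH -6 : -6
PUSH -8 : -6 -8
DUP     : -6 -8 -8
EQ      : -6 1
STORE 2 : -6
DUP     : -6 -6
ADD     : -12
POP     : (empty)
LOAD 2  : 1
POP     : (empty)
PUSH -6 : -6
PUSH -1 : -6 -1
DUP     : -6 -1 -1
MUL     : -6 1
SWAP    : 1 -6
SWAP    : -6 1
OVER    : -6 1 -6
MUL     : -6 -6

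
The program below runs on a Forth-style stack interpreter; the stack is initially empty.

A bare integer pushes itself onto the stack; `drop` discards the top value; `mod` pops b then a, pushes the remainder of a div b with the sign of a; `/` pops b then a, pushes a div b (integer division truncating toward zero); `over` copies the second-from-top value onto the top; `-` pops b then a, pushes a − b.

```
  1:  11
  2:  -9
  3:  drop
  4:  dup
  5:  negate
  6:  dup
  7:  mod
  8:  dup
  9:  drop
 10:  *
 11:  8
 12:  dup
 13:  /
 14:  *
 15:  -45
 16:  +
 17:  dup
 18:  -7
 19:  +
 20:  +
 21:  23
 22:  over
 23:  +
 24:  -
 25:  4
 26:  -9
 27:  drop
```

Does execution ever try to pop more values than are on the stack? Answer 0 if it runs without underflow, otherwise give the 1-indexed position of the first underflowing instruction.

0

11     : 11
-9     : 11 -9
drop   : 11
dup    : 11 11
negate : 11 -11
dup    : 11 -11 -11
mod    : 11 0
dup    : 11 0 0
drop   : 11 0
*      : 0
8      : 0 8
dup    : 0 8 8
/      : 0 1
*      : 0
-45    : 0 -45
+      : -45
dup    : -45 -45
-7     : -45 -45 -7
+      : -45 -52
+      : -97
23     : -97 23
over   : -97 23 -97
+      : -97 -74
-      : -23
4      : -23 4
-9     : -23 4 -9
drop   : -23 4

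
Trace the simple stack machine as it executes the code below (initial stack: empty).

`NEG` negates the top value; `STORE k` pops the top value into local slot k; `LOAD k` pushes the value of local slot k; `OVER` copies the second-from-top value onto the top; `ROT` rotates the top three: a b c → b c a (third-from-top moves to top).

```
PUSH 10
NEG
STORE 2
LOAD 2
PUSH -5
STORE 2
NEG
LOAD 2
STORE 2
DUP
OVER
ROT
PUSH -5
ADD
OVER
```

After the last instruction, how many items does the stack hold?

4

PUSH 10  [10]
NEG      [-10]
STORE 2  []
LOAD 2   [-10]
PUSH -5  [-10, -5]
STORE 2  [-10]
NEG      [10]
LOAD 2   [10, -5]
STORE 2  [10]
DUP      [10, 10]
OVER     [10, 10, 10]
ROT      [10, 10, 10]
PUSH -5  [10, 10, 10, -5]
ADD      [10, 10, 5]
OVER     [10, 10, 5, 10]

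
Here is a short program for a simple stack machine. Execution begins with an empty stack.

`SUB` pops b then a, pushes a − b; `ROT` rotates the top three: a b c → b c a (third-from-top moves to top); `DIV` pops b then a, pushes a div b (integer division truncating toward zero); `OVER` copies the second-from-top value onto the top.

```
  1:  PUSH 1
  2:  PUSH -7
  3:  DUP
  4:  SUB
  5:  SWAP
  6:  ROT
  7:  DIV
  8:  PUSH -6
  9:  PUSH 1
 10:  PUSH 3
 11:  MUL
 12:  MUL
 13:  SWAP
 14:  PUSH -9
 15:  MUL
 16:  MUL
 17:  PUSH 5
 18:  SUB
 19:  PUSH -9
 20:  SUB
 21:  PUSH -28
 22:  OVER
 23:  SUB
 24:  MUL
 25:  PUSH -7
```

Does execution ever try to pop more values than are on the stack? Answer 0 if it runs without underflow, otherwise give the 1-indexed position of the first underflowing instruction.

6

PUSH 1  -> 1
PUSH -7 -> 1 -7
DUP     -> 1 -7 -7
SUB     -> 1 0
SWAP    -> 0 1
ROT  — needs 3 operands, stack has 2 → underflow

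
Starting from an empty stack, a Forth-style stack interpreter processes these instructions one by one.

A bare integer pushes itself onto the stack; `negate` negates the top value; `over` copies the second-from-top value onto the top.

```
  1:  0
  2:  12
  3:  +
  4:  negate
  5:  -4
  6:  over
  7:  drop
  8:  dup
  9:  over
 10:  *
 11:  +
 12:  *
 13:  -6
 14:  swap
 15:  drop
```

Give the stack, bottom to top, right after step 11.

0       0
12      0 12
+       12
negate  -12
-4      -12 -4
over    -12 -4 -12
drop    -12 -4
dup     -12 -4 -4
over    -12 -4 -4 -4
*       -12 -4 16
+       -12 12

[-12, 12]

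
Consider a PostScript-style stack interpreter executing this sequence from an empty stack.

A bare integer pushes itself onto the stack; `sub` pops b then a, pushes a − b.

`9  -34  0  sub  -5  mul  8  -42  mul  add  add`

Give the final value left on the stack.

-157

9   : 9
-34 : 9 -34
0   : 9 -34 0
sub : 9 -34
-5  : 9 -34 -5
mul : 9 170
8   : 9 170 8
-42 : 9 170 8 -42
mul : 9 170 -336
add : 9 -166
add : -157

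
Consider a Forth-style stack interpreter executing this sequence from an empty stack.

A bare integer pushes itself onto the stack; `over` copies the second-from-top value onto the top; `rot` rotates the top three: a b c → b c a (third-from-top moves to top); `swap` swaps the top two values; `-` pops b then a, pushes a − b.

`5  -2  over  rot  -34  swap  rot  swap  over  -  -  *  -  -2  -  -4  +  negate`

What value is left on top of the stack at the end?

-166

5      : [5]
-2     : [5, -2]
over   : [5, -2, 5]
rot    : [-2, 5, 5]
-34    : [-2, 5, 5, -34]
swap   : [-2, 5, -34, 5]
rot    : [-2, -34, 5, 5]
swap   : [-2, -34, 5, 5]
over   : [-2, -34, 5, 5, 5]
-      : [-2, -34, 5, 0]
-      : [-2, -34, 5]
*      : [-2, -170]
-      : [168]
-2     : [168, -2]
-      : [170]
-4     : [170, -4]
+      : [166]
negate : [-166]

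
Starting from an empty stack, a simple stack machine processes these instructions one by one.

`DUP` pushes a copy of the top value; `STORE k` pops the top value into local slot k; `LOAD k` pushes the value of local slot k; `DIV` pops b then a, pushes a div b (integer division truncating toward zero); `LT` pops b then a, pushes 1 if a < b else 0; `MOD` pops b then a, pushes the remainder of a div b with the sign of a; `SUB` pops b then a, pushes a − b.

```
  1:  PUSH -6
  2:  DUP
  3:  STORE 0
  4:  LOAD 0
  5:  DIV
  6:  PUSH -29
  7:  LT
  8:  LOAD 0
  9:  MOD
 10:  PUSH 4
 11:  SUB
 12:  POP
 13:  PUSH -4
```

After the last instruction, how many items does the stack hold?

PUSH -6  : [-6]
DUP      : [-6, -6]
STORE 0  : [-6]
LOAD 0   : [-6, -6]
DIV      : [1]
PUSH -29 : [1, -29]
LT       : [0]
LOAD 0   : [0, -6]
MOD      : [0]
PUSH 4   : [0, 4]
SUB      : [-4]
POP      : []
PUSH -4  : [-4]

1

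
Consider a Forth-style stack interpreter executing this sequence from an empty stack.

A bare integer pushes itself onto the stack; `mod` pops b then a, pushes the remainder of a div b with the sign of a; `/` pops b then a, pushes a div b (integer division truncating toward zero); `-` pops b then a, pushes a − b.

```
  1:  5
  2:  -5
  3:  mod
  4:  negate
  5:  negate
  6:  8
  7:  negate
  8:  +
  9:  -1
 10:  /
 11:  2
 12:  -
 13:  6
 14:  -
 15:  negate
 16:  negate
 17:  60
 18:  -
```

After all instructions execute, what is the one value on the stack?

-60

5      → [5]
-5     → [5, -5]
mod    → [0]
negate → [0]
negate → [0]
8      → [0, 8]
negate → [0, -8]
+      → [-8]
-1     → [-8, -1]
/      → [8]
2      → [8, 2]
-      → [6]
6      → [6, 6]
-      → [0]
negate → [0]
negate → [0]
60     → [0, 60]
-      → [-60]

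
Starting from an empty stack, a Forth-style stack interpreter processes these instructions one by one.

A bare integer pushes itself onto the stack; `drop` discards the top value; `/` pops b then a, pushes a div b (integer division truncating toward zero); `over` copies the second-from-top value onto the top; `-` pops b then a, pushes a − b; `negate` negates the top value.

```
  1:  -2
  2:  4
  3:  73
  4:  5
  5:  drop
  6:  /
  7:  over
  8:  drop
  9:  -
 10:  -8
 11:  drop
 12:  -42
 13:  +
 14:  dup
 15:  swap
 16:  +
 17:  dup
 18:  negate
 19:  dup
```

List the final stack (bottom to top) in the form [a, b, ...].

-2     : -2
4      : -2 4
73     : -2 4 73
5      : -2 4 73 5
drop   : -2 4 73
/      : -2 0
over   : -2 0 -2
drop   : -2 0
-      : -2
-8     : -2 -8
drop   : -2
-42    : -2 -42
+      : -44
dup    : -44 -44
swap   : -44 -44
+      : -88
dup    : -88 -88
negate : -88 88
dup    : -88 88 88

[-88, 88, 88]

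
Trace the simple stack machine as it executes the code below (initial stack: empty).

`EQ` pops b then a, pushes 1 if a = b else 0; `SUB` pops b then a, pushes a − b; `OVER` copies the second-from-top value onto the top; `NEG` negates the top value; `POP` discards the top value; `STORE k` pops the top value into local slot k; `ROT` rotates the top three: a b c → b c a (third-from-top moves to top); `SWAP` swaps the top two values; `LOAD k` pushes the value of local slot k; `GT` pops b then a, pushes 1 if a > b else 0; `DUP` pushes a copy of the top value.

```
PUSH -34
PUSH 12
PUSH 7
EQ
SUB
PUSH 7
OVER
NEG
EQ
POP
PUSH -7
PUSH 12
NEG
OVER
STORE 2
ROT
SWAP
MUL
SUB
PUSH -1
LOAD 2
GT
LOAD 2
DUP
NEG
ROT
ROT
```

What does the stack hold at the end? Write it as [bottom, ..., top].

[-415, 7, 1, -7]

PUSH -34 : -34
PUSH 12  : -34 12
PUSH 7   : -34 12 7
EQ       : -34 0
SUB      : -34
PUSH 7   : -34 7
OVER     : -34 7 -34
NEG      : -34 7 34
EQ       : -34 0
POP      : -34
PUSH -7  : -34 -7
PUSH 12  : -34 -7 12
NEG      : -34 -7 -12
OVER     : -34 -7 -12 -7
STORE 2  : -34 -7 -12
ROT      : -7 -12 -34
SWAP     : -7 -34 -12
MUL      : -7 408
SUB      : -415
PUSH -1  : -415 -1
LOAD 2   : -415 -1 -7
GT       : -415 1
LOAD 2   : -415 1 -7
DUP      : -415 1 -7 -7
NEG      : -415 1 -7 7
ROT      : -415 -7 7 1
ROT      : -415 7 1 -7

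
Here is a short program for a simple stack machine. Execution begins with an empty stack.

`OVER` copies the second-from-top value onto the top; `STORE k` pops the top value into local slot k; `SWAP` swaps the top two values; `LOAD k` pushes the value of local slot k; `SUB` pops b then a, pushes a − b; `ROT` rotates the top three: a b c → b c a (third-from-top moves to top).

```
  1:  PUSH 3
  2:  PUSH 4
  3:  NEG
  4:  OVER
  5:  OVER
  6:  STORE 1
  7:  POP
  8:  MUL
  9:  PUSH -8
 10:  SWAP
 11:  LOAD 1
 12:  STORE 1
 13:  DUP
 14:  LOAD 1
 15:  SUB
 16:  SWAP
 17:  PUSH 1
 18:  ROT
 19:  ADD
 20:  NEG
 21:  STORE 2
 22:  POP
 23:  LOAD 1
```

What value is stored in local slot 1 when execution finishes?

PUSH 3  -> [3]
PUSH 4  -> [3, 4]
NEG     -> [3, -4]
OVER    -> [3, -4, 3]
OVER    -> [3, -4, 3, -4]
STORE 1 -> [3, -4, 3]
POP     -> [3, -4]
MUL     -> [-12]
PUSH -8 -> [-12, -8]
SWAP    -> [-8, -12]
LOAD 1  -> [-8, -12, -4]
STORE 1 -> [-8, -12]
DUP     -> [-8, -12, -12]
LOAD 1  -> [-8, -12, -12, -4]
SUB     -> [-8, -12, -8]
SWAP    -> [-8, -8, -12]
PUSH 1  -> [-8, -8, -12, 1]
ROT     -> [-8, -12, 1, -8]
ADD     -> [-8, -12, -7]
NEG     -> [-8, -12, 7]
STORE 2 -> [-8, -12]
POP     -> [-8]
LOAD 1  -> [-8, -4]

-4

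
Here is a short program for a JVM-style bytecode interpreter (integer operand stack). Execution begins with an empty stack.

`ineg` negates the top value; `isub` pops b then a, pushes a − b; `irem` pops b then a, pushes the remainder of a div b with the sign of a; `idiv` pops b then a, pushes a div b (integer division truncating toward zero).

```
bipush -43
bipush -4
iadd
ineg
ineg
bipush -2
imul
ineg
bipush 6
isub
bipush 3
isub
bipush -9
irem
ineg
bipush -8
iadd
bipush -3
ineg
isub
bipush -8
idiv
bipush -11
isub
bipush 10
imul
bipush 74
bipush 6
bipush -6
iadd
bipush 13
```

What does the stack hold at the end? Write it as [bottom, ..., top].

[110, 74, 0, 13]

bipush -43 → [-43]
bipush -4  → [-43, -4]
iadd       → [-47]
ineg       → [47]
ineg       → [-47]
bipush -2  → [-47, -2]
imul       → [94]
ineg       → [-94]
bipush 6   → [-94, 6]
isub       → [-100]
bipush 3   → [-100, 3]
isub       → [-103]
bipush -9  → [-103, -9]
irem       → [-4]
ineg       → [4]
bipush -8  → [4, -8]
iadd       → [-4]
bipush -3  → [-4, -3]
ineg       → [-4, 3]
isub       → [-7]
bipush -8  → [-7, -8]
idiv       → [0]
bipush -11 → [0, -11]
isub       → [11]
bipush 10  → [11, 10]
imul       → [110]
bipush 74  → [110, 74]
bipush 6   → [110, 74, 6]
bipush -6  → [110, 74, 6, -6]
iadd       → [110, 74, 0]
bipush 13  → [110, 74, 0, 13]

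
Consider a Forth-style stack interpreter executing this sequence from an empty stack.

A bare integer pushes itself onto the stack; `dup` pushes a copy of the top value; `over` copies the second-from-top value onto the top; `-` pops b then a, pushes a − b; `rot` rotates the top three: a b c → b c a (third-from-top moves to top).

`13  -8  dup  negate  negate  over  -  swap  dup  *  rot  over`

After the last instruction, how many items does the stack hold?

13     : [13]
-8     : [13, -8]
dup    : [13, -8, -8]
negate : [13, -8, 8]
negate : [13, -8, -8]
over   : [13, -8, -8, -8]
-      : [13, -8, 0]
swap   : [13, 0, -8]
dup    : [13, 0, -8, -8]
*      : [13, 0, 64]
rot    : [0, 64, 13]
over   : [0, 64, 13, 64]

4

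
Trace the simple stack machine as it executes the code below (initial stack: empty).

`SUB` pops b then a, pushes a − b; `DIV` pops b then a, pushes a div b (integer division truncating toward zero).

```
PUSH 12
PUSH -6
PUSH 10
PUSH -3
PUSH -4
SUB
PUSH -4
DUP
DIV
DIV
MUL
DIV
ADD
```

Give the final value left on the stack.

12

PUSH 12 → [12]
PUSH -6 → [12, -6]
PUSH 10 → [12, -6, 10]
PUSH -3 → [12, -6, 10, -3]
PUSH -4 → [12, -6, 10, -3, -4]
SUB     → [12, -6, 10, 1]
PUSH -4 → [12, -6, 10, 1, -4]
DUP     → [12, -6, 10, 1, -4, -4]
DIV     → [12, -6, 10, 1, 1]
DIV     → [12, -6, 10, 1]
MUL     → [12, -6, 10]
DIV     → [12, 0]
ADD     → [12]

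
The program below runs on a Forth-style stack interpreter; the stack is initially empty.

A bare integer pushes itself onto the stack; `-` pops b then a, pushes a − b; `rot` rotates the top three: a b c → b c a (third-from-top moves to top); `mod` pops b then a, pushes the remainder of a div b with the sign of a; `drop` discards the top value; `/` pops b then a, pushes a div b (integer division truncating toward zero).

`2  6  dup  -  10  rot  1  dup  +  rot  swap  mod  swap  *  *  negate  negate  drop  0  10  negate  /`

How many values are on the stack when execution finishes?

2      → 2
6      → 2 6
dup    → 2 6 6
-      → 2 0
10     → 2 0 10
rot    → 0 10 2
1      → 0 10 2 1
dup    → 0 10 2 1 1
+      → 0 10 2 2
rot    → 0 2 2 10
swap   → 0 2 10 2
mod    → 0 2 0
swap   → 0 0 2
*      → 0 0
*      → 0
negate → 0
negate → 0
drop   → (empty)
0      → 0
10     → 0 10
negate → 0 -10
/      → 0

1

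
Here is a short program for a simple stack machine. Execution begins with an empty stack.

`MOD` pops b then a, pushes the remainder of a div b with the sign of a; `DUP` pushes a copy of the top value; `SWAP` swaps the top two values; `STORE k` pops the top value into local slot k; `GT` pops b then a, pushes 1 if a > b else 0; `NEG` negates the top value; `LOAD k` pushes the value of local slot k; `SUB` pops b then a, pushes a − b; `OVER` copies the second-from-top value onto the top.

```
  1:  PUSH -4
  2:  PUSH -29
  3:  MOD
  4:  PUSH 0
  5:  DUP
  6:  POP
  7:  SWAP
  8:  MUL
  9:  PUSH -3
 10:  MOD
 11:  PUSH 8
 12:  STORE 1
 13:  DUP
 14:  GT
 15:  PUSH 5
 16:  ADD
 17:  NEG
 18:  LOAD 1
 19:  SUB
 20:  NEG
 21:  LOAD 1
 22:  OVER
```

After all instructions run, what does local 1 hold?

8

PUSH -4  → -4
PUSH -29 → -4 -29
MOD      → -4
PUSH 0   → -4 0
DUP      → -4 0 0
POP      → -4 0
SWAP     → 0 -4
MUL      → 0
PUSH -3  → 0 -3
MOD      → 0
PUSH 8   → 0 8
STORE 1  → 0
DUP      → 0 0
GT       → 0
PUSH 5   → 0 5
ADD      → 5
NEG      → -5
LOAD 1   → -5 8
SUB      → -13
NEG      → 13
LOAD 1   → 13 8
OVER     → 13 8 13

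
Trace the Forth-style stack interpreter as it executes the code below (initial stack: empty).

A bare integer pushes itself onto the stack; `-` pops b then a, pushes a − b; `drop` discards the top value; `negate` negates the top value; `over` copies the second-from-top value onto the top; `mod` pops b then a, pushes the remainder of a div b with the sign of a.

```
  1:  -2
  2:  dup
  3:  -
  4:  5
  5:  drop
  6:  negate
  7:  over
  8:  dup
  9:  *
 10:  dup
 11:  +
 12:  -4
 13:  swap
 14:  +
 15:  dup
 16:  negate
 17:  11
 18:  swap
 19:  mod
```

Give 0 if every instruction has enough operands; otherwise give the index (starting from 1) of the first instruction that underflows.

-2     → [-2]
dup    → [-2, -2]
-      → [0]
5      → [0, 5]
drop   → [0]
negate → [0]
over  — needs 2 operands, stack has 1 → underflow

7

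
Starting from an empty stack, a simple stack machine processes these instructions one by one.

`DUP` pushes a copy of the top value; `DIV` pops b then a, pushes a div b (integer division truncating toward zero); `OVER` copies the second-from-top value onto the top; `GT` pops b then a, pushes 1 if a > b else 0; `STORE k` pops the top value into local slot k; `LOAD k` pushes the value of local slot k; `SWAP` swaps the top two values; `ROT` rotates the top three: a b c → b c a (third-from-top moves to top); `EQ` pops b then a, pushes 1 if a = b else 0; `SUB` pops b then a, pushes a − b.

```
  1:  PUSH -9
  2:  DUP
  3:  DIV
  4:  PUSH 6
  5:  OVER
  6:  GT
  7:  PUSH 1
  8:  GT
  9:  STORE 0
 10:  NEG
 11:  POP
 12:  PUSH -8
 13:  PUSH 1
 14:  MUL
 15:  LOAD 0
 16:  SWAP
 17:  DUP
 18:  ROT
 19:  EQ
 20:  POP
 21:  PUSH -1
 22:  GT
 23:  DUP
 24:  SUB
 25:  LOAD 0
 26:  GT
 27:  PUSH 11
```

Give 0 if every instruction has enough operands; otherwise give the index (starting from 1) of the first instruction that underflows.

0

PUSH -9 → [-9]
DUP     → [-9, -9]
DIV     → [1]
PUSH 6  → [1, 6]
OVER    → [1, 6, 1]
GT      → [1, 1]
PUSH 1  → [1, 1, 1]
GT      → [1, 0]
STORE 0 → [1]
NEG     → [-1]
POP     → []
PUSH -8 → [-8]
PUSH 1  → [-8, 1]
MUL     → [-8]
LOAD 0  → [-8, 0]
SWAP    → [0, -8]
DUP     → [0, -8, -8]
ROT     → [-8, -8, 0]
EQ      → [-8, 0]
POP     → [-8]
PUSH -1 → [-8, -1]
GT      → [0]
DUP     → [0, 0]
SUB     → [0]
LOAD 0  → [0, 0]
GT      → [0]
PUSH 11 → [0, 11]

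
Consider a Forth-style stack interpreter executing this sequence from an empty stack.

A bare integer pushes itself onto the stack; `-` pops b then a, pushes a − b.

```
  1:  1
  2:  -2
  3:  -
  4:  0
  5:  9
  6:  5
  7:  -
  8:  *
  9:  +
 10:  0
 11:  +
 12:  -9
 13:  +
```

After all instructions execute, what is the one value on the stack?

-6

1  -> 1
-2 -> 1 -2
-  -> 3
0  -> 3 0
9  -> 3 0 9
5  -> 3 0 9 5
-  -> 3 0 4
*  -> 3 0
+  -> 3
0  -> 3 0
+  -> 3
-9 -> 3 -9
+  -> -6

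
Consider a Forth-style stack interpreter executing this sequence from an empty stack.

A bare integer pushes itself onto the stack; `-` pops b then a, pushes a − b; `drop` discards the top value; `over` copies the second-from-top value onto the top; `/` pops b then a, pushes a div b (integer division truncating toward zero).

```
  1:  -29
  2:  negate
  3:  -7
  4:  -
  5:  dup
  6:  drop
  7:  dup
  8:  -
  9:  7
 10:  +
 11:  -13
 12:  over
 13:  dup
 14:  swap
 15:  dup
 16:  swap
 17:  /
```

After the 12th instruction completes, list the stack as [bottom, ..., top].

[7, -13, 7]

-29    -> [-29]
negate -> [29]
-7     -> [29, -7]
-      -> [36]
dup    -> [36, 36]
drop   -> [36]
dup    -> [36, 36]
-      -> [0]
7      -> [0, 7]
+      -> [7]
-13    -> [7, -13]
over   -> [7, -13, 7]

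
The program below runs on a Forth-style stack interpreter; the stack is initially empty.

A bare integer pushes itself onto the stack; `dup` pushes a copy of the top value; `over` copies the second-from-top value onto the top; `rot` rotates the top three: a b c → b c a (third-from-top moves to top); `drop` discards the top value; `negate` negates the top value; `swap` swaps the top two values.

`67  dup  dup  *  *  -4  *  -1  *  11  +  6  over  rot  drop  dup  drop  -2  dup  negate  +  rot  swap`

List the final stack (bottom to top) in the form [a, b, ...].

67      [67]
dup     [67, 67]
dup     [67, 67, 67]
*       [67, 4489]
*       [300763]
-4      [300763, -4]
*       [-1203052]
-1      [-1203052, -1]
*       [1203052]
11      [1203052, 11]
+       [1203063]
6       [1203063, 6]
over    [1203063, 6, 1203063]
rot     [6, 1203063, 1203063]
drop    [6, 1203063]
dup     [6, 1203063, 1203063]
drop    [6, 1203063]
-2      [6, 1203063, -2]
dup     [6, 1203063, -2, -2]
negate  [6, 1203063, -2, 2]
+       [6, 1203063, 0]
rot     [1203063, 0, 6]
swap    [1203063, 6, 0]

[1203063, 6, 0]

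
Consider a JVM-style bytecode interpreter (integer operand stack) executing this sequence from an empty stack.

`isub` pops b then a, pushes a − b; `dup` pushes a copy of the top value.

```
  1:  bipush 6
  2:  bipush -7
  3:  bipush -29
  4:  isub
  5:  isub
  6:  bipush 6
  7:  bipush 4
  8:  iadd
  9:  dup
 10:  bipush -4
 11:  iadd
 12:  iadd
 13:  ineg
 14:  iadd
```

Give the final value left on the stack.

bipush 6   → [6]
bipush -7  → [6, -7]
bipush -29 → [6, -7, -29]
isub       → [6, 22]
isub       → [-16]
bipush 6   → [-16, 6]
bipush 4   → [-16, 6, 4]
iadd       → [-16, 10]
dup        → [-16, 10, 10]
bipush -4  → [-16, 10, 10, -4]
iadd       → [-16, 10, 6]
iadd       → [-16, 16]
ineg       → [-16, -16]
iadd       → [-32]

-32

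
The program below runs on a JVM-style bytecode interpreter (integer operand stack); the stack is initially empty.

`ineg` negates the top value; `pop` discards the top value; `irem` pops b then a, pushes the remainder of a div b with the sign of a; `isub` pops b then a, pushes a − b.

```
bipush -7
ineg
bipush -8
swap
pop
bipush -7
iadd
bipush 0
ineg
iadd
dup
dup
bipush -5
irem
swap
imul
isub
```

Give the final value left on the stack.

-15

bipush -7  -7
ineg       7
bipush -8  7 -8
swap       -8 7
pop        -8
bipush -7  -8 -7
iadd       -15
bipush 0   -15 0
ineg       -15 0
iadd       -15
dup        -15 -15
dup        -15 -15 -15
bipush -5  -15 -15 -15 -5
irem       -15 -15 0
swap       -15 0 -15
imul       -15 0
isub       -15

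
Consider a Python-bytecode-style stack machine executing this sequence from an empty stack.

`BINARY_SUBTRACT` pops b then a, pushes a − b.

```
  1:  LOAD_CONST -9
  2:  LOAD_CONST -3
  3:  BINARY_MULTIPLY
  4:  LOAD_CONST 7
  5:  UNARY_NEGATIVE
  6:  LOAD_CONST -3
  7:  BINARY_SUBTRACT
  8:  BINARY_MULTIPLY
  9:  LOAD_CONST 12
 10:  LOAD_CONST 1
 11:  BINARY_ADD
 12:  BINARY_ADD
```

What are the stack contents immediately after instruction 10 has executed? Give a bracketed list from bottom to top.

LOAD_CONST -9   → [-9]
LOAD_CONST -3   → [-9, -3]
BINARY_MULTIPLY → [27]
LOAD_CONST 7    → [27, 7]
UNARY_NEGATIVE  → [27, -7]
LOAD_CONST -3   → [27, -7, -3]
BINARY_SUBTRACT → [27, -4]
BINARY_MULTIPLY → [-108]
LOAD_CONST 12   → [-108, 12]
LOAD_CONST 1    → [-108, 12, 1]

[-108, 12, 1]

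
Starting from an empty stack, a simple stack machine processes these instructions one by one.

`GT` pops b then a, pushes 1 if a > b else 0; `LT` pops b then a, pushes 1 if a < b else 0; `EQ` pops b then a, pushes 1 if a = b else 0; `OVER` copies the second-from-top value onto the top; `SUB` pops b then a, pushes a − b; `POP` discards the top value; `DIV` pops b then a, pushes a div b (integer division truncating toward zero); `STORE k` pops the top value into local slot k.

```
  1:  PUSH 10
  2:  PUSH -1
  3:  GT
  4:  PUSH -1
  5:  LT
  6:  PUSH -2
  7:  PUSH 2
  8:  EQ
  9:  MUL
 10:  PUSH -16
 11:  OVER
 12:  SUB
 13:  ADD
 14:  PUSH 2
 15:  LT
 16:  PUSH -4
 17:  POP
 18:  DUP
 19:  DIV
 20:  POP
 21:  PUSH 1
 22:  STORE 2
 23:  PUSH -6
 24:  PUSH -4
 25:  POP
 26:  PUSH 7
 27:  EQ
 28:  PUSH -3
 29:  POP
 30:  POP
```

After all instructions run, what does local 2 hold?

1

PUSH 10  -> [10]
PUSH -1  -> [10, -1]
GT       -> [1]
PUSH -1  -> [1, -1]
LT       -> [0]
PUSH -2  -> [0, -2]
PUSH 2   -> [0, -2, 2]
EQ       -> [0, 0]
MUL      -> [0]
PUSH -16 -> [0, -16]
OVER     -> [0, -16, 0]
SUB      -> [0, -16]
ADD      -> [-16]
PUSH 2   -> [-16, 2]
LT       -> [1]
PUSH -4  -> [1, -4]
POP      -> [1]
DUP      -> [1, 1]
DIV      -> [1]
POP      -> []
PUSH 1   -> [1]
STORE 2  -> []
PUSH -6  -> [-6]
PUSH -4  -> [-6, -4]
POP      -> [-6]
PUSH 7   -> [-6, 7]
EQ       -> [0]
PUSH -3  -> [0, -3]
POP      -> [0]
POP      -> []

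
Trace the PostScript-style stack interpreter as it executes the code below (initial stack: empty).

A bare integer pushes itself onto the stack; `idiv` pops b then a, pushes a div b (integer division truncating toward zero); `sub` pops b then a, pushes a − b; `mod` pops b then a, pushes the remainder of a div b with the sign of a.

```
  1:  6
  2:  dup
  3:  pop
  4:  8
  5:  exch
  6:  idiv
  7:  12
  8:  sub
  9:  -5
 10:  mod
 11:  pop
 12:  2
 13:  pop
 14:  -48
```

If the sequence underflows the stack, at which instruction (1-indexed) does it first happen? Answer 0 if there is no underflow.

6    : [6]
dup  : [6, 6]
pop  : [6]
8    : [6, 8]
exch : [8, 6]
idiv : [1]
12   : [1, 12]
sub  : [-11]
-5   : [-11, -5]
mod  : [-1]
pop  : []
2    : [2]
pop  : []
-48  : [-48]

0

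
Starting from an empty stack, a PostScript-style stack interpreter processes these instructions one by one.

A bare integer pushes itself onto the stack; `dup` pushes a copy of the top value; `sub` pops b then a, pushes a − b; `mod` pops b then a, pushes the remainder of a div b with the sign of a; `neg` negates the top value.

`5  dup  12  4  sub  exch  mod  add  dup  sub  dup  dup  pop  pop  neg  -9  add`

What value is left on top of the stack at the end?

5    -> [5]
dup  -> [5, 5]
12   -> [5, 5, 12]
4    -> [5, 5, 12, 4]
sub  -> [5, 5, 8]
exch -> [5, 8, 5]
mod  -> [5, 3]
add  -> [8]
dup  -> [8, 8]
sub  -> [0]
dup  -> [0, 0]
dup  -> [0, 0, 0]
pop  -> [0, 0]
pop  -> [0]
neg  -> [0]
-9   -> [0, -9]
add  -> [-9]

-9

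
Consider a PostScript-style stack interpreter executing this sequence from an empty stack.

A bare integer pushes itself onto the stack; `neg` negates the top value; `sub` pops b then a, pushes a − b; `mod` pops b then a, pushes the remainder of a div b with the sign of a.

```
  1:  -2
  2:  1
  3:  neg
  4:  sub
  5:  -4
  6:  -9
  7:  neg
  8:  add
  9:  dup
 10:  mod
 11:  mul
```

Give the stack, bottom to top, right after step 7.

[-1, -4, 9]

-2   [-2]
1    [-2, 1]
neg  [-2, -1]
sub  [-1]
-4   [-1, -4]
-9   [-1, -4, -9]
neg  [-1, -4, 9]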